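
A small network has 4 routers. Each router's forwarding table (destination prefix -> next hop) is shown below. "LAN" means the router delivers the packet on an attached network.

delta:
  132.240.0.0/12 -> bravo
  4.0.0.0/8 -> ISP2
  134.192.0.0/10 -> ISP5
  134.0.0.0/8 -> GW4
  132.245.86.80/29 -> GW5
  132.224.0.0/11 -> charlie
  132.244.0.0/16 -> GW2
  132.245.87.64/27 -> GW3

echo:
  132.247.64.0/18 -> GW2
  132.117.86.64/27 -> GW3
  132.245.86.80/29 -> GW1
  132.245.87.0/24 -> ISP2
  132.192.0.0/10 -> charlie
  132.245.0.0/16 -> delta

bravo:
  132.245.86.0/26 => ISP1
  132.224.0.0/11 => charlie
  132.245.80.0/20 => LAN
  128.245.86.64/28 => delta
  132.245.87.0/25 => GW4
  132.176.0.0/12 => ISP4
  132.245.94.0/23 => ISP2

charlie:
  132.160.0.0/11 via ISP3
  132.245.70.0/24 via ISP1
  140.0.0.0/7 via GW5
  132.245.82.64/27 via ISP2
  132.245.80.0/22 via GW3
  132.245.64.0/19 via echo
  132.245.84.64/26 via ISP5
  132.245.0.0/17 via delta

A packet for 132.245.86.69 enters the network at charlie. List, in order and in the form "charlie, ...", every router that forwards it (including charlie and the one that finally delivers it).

At charlie: longest match for 132.245.86.69 is 132.245.64.0/19 -> echo
At echo: longest match for 132.245.86.69 is 132.245.0.0/16 -> delta
At delta: longest match for 132.245.86.69 is 132.240.0.0/12 -> bravo
At bravo: longest match for 132.245.86.69 is 132.245.80.0/20 -> LAN

charlie, echo, delta, bravo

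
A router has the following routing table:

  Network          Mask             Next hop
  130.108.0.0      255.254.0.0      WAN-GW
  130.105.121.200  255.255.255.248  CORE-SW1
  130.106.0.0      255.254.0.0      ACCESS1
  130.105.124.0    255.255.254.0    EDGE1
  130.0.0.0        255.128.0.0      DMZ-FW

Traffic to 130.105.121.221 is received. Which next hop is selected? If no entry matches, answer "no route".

DMZ-FW

Routes whose prefix contains 130.105.121.221:
  130.0.0.0/9 (130.0.0.0 - 130.127.255.255) -> DMZ-FW
More-specific entries that do NOT match:
  130.105.121.200/29 (130.105.121.200 - 130.105.121.207) does not contain 130.105.121.221
  130.105.124.0/23 (130.105.124.0 - 130.105.125.255) does not contain 130.105.121.221
  130.108.0.0/15 (130.108.0.0 - 130.109.255.255) does not contain 130.105.121.221
  130.106.0.0/15 (130.106.0.0 - 130.107.255.255) does not contain 130.105.121.221
Longest matching prefix is /9 -> next hop DMZ-FW.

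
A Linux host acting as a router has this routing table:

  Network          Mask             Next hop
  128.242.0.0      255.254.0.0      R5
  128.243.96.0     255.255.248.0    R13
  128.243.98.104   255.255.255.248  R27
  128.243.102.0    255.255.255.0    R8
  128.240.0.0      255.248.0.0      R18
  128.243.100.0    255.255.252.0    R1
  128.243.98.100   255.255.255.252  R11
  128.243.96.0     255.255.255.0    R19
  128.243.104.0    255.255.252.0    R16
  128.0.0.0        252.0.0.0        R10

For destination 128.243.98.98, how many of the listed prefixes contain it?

Prefixes containing 128.243.98.98:
  128.0.0.0/6 (128.0.0.0 - 131.255.255.255)
  128.240.0.0/13 (128.240.0.0 - 128.247.255.255)
  128.242.0.0/15 (128.242.0.0 - 128.243.255.255)
  128.243.96.0/21 (128.243.96.0 - 128.243.103.255)
Total matching entries: 4.

4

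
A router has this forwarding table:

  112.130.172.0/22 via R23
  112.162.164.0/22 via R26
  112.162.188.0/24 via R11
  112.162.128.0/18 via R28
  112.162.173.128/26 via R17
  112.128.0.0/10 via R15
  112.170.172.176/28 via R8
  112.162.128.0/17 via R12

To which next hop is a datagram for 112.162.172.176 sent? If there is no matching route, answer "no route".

R28

Routes whose prefix contains 112.162.172.176:
  112.128.0.0/10 (112.128.0.0 - 112.191.255.255) -> R15
  112.162.128.0/17 (112.162.128.0 - 112.162.255.255) -> R12
  112.162.128.0/18 (112.162.128.0 - 112.162.191.255) -> R28
More-specific entries that do NOT match:
  112.170.172.176/28 (112.170.172.176 - 112.170.172.191) does not contain 112.162.172.176
  112.162.173.128/26 (112.162.173.128 - 112.162.173.191) does not contain 112.162.172.176
  112.162.188.0/24 (112.162.188.0 - 112.162.188.255) does not contain 112.162.172.176
  112.130.172.0/22 (112.130.172.0 - 112.130.175.255) does not contain 112.162.172.176
  112.162.164.0/22 (112.162.164.0 - 112.162.167.255) does not contain 112.162.172.176
Longest matching prefix is /18 -> next hop R28.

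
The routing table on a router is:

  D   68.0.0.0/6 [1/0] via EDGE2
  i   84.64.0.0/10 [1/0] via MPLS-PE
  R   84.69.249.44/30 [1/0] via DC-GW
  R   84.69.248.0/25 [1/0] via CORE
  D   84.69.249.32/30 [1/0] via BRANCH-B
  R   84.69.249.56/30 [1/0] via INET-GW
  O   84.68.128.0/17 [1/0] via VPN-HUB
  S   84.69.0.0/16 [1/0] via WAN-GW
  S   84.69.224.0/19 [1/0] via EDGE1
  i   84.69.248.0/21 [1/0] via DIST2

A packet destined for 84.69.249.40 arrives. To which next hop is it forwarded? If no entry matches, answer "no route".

DIST2

Routes whose prefix contains 84.69.249.40:
  84.64.0.0/10 (84.64.0.0 - 84.127.255.255) -> MPLS-PE
  84.69.0.0/16 (84.69.0.0 - 84.69.255.255) -> WAN-GW
  84.69.224.0/19 (84.69.224.0 - 84.69.255.255) -> EDGE1
  84.69.248.0/21 (84.69.248.0 - 84.69.255.255) -> DIST2
More-specific entries that do NOT match:
  84.69.249.44/30 (84.69.249.44 - 84.69.249.47) does not contain 84.69.249.40
  84.69.249.32/30 (84.69.249.32 - 84.69.249.35) does not contain 84.69.249.40
  84.69.249.56/30 (84.69.249.56 - 84.69.249.59) does not contain 84.69.249.40
  84.69.248.0/25 (84.69.248.0 - 84.69.248.127) does not contain 84.69.249.40
Longest matching prefix is /21 -> next hop DIST2.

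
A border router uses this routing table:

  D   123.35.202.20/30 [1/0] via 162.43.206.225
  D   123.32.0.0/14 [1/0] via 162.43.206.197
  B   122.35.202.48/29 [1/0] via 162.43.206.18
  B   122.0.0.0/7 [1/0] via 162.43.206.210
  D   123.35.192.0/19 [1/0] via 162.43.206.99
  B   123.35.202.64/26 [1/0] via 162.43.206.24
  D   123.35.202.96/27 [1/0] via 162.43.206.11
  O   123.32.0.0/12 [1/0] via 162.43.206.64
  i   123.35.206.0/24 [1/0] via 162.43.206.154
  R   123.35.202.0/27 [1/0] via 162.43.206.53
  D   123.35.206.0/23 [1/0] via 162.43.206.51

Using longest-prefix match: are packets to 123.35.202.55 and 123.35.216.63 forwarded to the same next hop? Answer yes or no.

123.35.202.55: longest match 123.35.192.0/19 -> 162.43.206.99
123.35.216.63: longest match 123.35.192.0/19 -> 162.43.206.99

yes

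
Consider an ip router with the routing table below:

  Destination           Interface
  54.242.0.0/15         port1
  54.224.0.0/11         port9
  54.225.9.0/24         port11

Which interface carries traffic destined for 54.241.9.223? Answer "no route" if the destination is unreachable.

Routes whose prefix contains 54.241.9.223:
  54.224.0.0/11 (54.224.0.0 - 54.255.255.255) -> port9
More-specific entries that do NOT match:
  54.225.9.0/24 (54.225.9.0 - 54.225.9.255) does not contain 54.241.9.223
  54.242.0.0/15 (54.242.0.0 - 54.243.255.255) does not contain 54.241.9.223
Longest matching prefix is /11 -> interface port9.

port9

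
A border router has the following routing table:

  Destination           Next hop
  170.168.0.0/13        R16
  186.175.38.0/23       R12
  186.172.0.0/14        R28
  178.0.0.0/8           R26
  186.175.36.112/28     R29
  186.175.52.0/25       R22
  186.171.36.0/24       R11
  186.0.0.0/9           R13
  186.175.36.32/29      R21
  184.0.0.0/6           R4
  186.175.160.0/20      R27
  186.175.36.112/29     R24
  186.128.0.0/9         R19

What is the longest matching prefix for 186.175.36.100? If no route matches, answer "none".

Entries matching 186.175.36.100:
  184.0.0.0/6 (184.0.0.0 - 187.255.255.255)
  186.128.0.0/9 (186.128.0.0 - 186.255.255.255)
  186.172.0.0/14 (186.172.0.0 - 186.175.255.255)
Most specific is 186.172.0.0/14.

186.172.0.0/14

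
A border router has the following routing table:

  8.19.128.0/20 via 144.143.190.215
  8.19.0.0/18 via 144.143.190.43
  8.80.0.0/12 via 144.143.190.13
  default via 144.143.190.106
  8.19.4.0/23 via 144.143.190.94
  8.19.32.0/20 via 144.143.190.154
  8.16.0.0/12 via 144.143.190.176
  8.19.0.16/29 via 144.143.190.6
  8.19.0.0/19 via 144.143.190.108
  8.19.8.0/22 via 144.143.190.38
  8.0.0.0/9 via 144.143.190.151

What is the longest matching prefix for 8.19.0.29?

Entries matching 8.19.0.29:
  0.0.0.0/0 (default, matches everything)
  8.0.0.0/9 (8.0.0.0 - 8.127.255.255)
  8.16.0.0/12 (8.16.0.0 - 8.31.255.255)
  8.19.0.0/18 (8.19.0.0 - 8.19.63.255)
  8.19.0.0/19 (8.19.0.0 - 8.19.31.255)
Most specific is 8.19.0.0/19.

8.19.0.0/19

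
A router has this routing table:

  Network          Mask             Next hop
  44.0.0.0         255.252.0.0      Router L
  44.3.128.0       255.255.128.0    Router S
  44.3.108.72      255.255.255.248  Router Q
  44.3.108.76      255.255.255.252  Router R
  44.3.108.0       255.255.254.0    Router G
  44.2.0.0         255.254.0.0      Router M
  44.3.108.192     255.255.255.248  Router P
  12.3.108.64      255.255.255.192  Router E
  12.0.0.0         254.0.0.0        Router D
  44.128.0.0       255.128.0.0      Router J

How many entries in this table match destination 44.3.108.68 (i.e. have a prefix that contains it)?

Prefixes containing 44.3.108.68:
  44.0.0.0/14 (44.0.0.0 - 44.3.255.255)
  44.2.0.0/15 (44.2.0.0 - 44.3.255.255)
  44.3.108.0/23 (44.3.108.0 - 44.3.109.255)
Total matching entries: 3.

3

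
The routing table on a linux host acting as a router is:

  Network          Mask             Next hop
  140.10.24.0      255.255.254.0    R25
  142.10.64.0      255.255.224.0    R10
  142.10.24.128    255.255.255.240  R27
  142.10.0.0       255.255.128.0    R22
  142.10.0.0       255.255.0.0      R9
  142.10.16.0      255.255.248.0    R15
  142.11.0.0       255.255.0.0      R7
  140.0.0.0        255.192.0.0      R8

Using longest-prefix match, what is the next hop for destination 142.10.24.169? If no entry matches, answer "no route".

R22

Routes whose prefix contains 142.10.24.169:
  142.10.0.0/16 (142.10.0.0 - 142.10.255.255) -> R9
  142.10.0.0/17 (142.10.0.0 - 142.10.127.255) -> R22
More-specific entries that do NOT match:
  142.10.24.128/28 (142.10.24.128 - 142.10.24.143) does not contain 142.10.24.169
  140.10.24.0/23 (140.10.24.0 - 140.10.25.255) does not contain 142.10.24.169
  142.10.16.0/21 (142.10.16.0 - 142.10.23.255) does not contain 142.10.24.169
  142.10.64.0/19 (142.10.64.0 - 142.10.95.255) does not contain 142.10.24.169
Longest matching prefix is /17 -> next hop R22.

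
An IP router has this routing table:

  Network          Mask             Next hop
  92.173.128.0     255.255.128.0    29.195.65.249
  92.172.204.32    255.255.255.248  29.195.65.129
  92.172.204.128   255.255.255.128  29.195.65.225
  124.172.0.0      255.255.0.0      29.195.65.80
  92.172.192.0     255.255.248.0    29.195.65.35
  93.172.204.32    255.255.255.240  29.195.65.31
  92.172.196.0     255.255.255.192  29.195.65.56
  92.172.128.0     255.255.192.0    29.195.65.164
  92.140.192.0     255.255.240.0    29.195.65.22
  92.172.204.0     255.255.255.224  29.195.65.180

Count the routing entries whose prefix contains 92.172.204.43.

0

No listed prefix contains 92.172.204.43.
Total matching entries: 0.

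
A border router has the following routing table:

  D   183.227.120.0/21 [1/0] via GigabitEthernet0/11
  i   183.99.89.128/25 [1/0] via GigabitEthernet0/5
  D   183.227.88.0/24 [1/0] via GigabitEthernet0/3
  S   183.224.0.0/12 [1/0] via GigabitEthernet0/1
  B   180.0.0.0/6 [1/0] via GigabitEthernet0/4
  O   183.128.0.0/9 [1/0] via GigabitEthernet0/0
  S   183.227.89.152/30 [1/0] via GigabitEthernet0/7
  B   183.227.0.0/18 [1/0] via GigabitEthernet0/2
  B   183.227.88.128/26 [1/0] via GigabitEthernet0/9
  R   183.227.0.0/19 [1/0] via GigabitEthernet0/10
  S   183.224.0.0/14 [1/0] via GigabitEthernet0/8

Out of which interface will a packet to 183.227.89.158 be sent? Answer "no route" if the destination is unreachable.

GigabitEthernet0/8

Routes whose prefix contains 183.227.89.158:
  180.0.0.0/6 (180.0.0.0 - 183.255.255.255) -> GigabitEthernet0/4
  183.128.0.0/9 (183.128.0.0 - 183.255.255.255) -> GigabitEthernet0/0
  183.224.0.0/12 (183.224.0.0 - 183.239.255.255) -> GigabitEthernet0/1
  183.224.0.0/14 (183.224.0.0 - 183.227.255.255) -> GigabitEthernet0/8
More-specific entries that do NOT match:
  183.227.89.152/30 (183.227.89.152 - 183.227.89.155) does not contain 183.227.89.158
  183.227.88.128/26 (183.227.88.128 - 183.227.88.191) does not contain 183.227.89.158
  183.99.89.128/25 (183.99.89.128 - 183.99.89.255) does not contain 183.227.89.158
  183.227.88.0/24 (183.227.88.0 - 183.227.88.255) does not contain 183.227.89.158
  183.227.120.0/21 (183.227.120.0 - 183.227.127.255) does not contain 183.227.89.158
  183.227.0.0/19 (183.227.0.0 - 183.227.31.255) does not contain 183.227.89.158
  183.227.0.0/18 (183.227.0.0 - 183.227.63.255) does not contain 183.227.89.158
Longest matching prefix is /14 -> interface GigabitEthernet0/8.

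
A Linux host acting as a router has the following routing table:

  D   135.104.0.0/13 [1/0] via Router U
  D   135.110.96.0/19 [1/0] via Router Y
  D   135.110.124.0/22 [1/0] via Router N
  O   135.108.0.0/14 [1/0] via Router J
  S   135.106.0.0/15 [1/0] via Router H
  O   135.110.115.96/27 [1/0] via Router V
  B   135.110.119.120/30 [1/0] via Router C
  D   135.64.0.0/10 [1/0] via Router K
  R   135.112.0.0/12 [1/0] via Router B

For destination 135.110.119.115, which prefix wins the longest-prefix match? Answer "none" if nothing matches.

135.110.96.0/19

Entries matching 135.110.119.115:
  135.64.0.0/10 (135.64.0.0 - 135.127.255.255)
  135.104.0.0/13 (135.104.0.0 - 135.111.255.255)
  135.108.0.0/14 (135.108.0.0 - 135.111.255.255)
  135.110.96.0/19 (135.110.96.0 - 135.110.127.255)
Most specific is 135.110.96.0/19.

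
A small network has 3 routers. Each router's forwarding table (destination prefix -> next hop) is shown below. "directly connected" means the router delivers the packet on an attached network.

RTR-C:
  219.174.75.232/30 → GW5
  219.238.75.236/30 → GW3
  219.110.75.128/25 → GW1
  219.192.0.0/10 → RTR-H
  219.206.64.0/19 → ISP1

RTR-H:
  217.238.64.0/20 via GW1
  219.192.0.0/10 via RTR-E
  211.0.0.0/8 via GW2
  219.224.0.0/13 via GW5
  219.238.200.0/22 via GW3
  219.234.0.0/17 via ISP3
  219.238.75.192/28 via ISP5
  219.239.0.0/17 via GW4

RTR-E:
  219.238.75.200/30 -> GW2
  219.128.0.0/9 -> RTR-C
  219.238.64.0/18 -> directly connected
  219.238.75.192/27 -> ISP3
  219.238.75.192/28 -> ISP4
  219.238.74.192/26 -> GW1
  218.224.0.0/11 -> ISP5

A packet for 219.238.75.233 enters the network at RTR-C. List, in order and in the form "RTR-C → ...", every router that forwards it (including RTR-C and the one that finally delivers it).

RTR-C → RTR-H → RTR-E

At RTR-C: longest match for 219.238.75.233 is 219.192.0.0/10 -> RTR-H
At RTR-H: longest match for 219.238.75.233 is 219.192.0.0/10 -> RTR-E
At RTR-E: longest match for 219.238.75.233 is 219.238.64.0/18 -> directly connected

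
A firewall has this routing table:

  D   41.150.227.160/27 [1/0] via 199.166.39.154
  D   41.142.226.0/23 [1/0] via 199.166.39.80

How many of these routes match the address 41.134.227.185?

0

No listed prefix contains 41.134.227.185.
Total matching entries: 0.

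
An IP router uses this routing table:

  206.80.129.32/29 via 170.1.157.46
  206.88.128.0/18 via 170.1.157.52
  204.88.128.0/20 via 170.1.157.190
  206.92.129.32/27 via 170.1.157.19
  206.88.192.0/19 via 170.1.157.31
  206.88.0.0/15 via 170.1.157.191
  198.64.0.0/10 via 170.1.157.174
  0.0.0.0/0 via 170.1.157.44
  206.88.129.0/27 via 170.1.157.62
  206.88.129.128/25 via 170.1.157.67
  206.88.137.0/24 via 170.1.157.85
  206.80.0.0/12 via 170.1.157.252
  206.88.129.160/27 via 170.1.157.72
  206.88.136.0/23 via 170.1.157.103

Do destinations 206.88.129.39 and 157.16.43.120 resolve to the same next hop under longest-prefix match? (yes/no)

no

206.88.129.39: longest match 206.88.128.0/18 -> 170.1.157.52
157.16.43.120: longest match 0.0.0.0/0 -> 170.1.157.44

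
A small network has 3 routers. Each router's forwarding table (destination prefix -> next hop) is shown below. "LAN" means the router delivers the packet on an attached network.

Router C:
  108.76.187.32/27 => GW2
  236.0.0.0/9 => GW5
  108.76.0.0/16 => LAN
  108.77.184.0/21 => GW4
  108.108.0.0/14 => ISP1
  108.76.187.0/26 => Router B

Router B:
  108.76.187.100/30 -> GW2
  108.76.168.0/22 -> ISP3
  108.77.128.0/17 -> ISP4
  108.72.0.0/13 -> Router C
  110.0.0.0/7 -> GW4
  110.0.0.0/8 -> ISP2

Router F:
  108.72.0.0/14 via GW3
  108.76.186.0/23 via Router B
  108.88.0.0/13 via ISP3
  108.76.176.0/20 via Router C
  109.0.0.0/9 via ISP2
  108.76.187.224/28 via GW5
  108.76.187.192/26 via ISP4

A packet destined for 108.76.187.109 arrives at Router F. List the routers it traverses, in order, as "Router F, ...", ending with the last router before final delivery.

Router F, Router B, Router C

At Router F: longest match for 108.76.187.109 is 108.76.186.0/23 -> Router B
At Router B: longest match for 108.76.187.109 is 108.72.0.0/13 -> Router C
At Router C: longest match for 108.76.187.109 is 108.76.0.0/16 -> LAN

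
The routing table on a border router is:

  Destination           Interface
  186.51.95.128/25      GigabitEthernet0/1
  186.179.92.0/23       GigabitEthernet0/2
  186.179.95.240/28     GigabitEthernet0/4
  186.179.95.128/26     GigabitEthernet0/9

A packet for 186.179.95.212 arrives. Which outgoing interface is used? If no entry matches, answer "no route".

no route

No entry's prefix contains 186.179.95.212; there is no default route.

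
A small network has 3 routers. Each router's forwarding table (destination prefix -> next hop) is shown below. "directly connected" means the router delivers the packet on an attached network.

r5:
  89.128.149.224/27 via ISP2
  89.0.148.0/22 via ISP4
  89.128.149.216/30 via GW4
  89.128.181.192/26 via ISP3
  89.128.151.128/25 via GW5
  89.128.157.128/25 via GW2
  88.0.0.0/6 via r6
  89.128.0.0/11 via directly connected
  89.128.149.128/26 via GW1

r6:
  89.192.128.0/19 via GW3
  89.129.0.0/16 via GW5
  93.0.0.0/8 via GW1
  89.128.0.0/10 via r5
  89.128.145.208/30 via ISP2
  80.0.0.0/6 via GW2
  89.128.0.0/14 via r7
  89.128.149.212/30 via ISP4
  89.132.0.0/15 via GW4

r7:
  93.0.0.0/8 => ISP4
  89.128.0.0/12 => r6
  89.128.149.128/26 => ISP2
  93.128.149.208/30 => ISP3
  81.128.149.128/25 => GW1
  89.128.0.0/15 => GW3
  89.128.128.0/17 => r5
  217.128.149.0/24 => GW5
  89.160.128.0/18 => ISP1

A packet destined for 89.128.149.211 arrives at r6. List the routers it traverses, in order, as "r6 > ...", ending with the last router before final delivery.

r6 > r7 > r5

At r6: longest match for 89.128.149.211 is 89.128.0.0/14 -> r7
At r7: longest match for 89.128.149.211 is 89.128.128.0/17 -> r5
At r5: longest match for 89.128.149.211 is 89.128.0.0/11 -> directly connected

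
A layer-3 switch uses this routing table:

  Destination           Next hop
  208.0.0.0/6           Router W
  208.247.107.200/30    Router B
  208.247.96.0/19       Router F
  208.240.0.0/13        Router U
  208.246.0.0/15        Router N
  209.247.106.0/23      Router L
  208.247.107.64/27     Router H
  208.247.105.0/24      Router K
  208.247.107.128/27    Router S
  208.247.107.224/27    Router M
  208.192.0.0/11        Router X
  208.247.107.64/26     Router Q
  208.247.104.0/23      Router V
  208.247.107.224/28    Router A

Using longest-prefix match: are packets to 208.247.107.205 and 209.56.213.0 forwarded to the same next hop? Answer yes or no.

208.247.107.205: longest match 208.247.96.0/19 -> Router F
209.56.213.0: longest match 208.0.0.0/6 -> Router W

no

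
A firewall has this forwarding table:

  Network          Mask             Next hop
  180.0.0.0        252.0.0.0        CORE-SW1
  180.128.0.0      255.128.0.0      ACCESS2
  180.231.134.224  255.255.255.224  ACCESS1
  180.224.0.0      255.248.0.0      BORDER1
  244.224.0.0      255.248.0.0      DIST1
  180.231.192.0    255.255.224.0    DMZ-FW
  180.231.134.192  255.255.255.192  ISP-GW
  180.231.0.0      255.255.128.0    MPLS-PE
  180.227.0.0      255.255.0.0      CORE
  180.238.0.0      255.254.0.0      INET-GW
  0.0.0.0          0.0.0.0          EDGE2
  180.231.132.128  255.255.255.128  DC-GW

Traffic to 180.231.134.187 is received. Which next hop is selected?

Routes whose prefix contains 180.231.134.187:
  0.0.0.0/0 (default, matches everything) -> EDGE2
  180.0.0.0/6 (180.0.0.0 - 183.255.255.255) -> CORE-SW1
  180.128.0.0/9 (180.128.0.0 - 180.255.255.255) -> ACCESS2
  180.224.0.0/13 (180.224.0.0 - 180.231.255.255) -> BORDER1
More-specific entries that do NOT match:
  180.231.134.224/27 (180.231.134.224 - 180.231.134.255) does not contain 180.231.134.187
  180.231.134.192/26 (180.231.134.192 - 180.231.134.255) does not contain 180.231.134.187
  180.231.132.128/25 (180.231.132.128 - 180.231.132.255) does not contain 180.231.134.187
  180.231.192.0/19 (180.231.192.0 - 180.231.223.255) does not contain 180.231.134.187
  180.231.0.0/17 (180.231.0.0 - 180.231.127.255) does not contain 180.231.134.187
  180.227.0.0/16 (180.227.0.0 - 180.227.255.255) does not contain 180.231.134.187
  180.238.0.0/15 (180.238.0.0 - 180.239.255.255) does not contain 180.231.134.187
Longest matching prefix is /13 -> next hop BORDER1.

BORDER1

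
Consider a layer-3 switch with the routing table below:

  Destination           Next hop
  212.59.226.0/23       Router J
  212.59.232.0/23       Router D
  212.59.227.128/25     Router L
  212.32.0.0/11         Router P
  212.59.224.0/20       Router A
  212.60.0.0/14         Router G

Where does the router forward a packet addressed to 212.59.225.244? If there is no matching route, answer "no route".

Routes whose prefix contains 212.59.225.244:
  212.32.0.0/11 (212.32.0.0 - 212.63.255.255) -> Router P
  212.59.224.0/20 (212.59.224.0 - 212.59.239.255) -> Router A
More-specific entries that do NOT match:
  212.59.227.128/25 (212.59.227.128 - 212.59.227.255) does not contain 212.59.225.244
  212.59.226.0/23 (212.59.226.0 - 212.59.227.255) does not contain 212.59.225.244
  212.59.232.0/23 (212.59.232.0 - 212.59.233.255) does not contain 212.59.225.244
Longest matching prefix is /20 -> next hop Router A.

Router A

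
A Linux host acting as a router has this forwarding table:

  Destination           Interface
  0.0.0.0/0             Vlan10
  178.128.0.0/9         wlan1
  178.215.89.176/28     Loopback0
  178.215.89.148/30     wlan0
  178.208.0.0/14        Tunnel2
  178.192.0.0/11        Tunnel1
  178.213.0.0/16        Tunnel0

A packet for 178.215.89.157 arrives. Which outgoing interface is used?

Routes whose prefix contains 178.215.89.157:
  0.0.0.0/0 (default, matches everything) -> Vlan10
  178.128.0.0/9 (178.128.0.0 - 178.255.255.255) -> wlan1
  178.192.0.0/11 (178.192.0.0 - 178.223.255.255) -> Tunnel1
More-specific entries that do NOT match:
  178.215.89.148/30 (178.215.89.148 - 178.215.89.151) does not contain 178.215.89.157
  178.215.89.176/28 (178.215.89.176 - 178.215.89.191) does not contain 178.215.89.157
  178.213.0.0/16 (178.213.0.0 - 178.213.255.255) does not contain 178.215.89.157
  178.208.0.0/14 (178.208.0.0 - 178.211.255.255) does not contain 178.215.89.157
Longest matching prefix is /11 -> interface Tunnel1.

Tunnel1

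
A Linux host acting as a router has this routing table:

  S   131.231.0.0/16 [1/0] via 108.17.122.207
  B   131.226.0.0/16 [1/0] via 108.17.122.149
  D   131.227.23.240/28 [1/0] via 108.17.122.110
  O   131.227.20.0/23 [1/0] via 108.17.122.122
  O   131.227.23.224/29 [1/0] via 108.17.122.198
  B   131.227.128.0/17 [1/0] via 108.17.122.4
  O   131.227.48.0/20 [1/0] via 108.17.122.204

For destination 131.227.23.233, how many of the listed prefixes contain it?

0

No listed prefix contains 131.227.23.233.
Total matching entries: 0.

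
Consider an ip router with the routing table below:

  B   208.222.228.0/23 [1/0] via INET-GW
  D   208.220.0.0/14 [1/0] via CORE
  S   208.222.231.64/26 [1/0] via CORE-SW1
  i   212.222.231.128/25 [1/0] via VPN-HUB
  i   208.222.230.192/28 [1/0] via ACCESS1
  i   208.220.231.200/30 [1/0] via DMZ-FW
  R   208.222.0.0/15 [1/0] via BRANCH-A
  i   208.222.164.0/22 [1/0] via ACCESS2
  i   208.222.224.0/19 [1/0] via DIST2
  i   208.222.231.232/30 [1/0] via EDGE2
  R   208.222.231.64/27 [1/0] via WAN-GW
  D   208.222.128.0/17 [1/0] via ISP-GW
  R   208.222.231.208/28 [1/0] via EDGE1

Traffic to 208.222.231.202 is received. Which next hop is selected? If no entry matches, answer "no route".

Routes whose prefix contains 208.222.231.202:
  208.220.0.0/14 (208.220.0.0 - 208.223.255.255) -> CORE
  208.222.0.0/15 (208.222.0.0 - 208.223.255.255) -> BRANCH-A
  208.222.128.0/17 (208.222.128.0 - 208.222.255.255) -> ISP-GW
  208.222.224.0/19 (208.222.224.0 - 208.222.255.255) -> DIST2
More-specific entries that do NOT match:
  208.220.231.200/30 (208.220.231.200 - 208.220.231.203) does not contain 208.222.231.202
  208.222.231.232/30 (208.222.231.232 - 208.222.231.235) does not contain 208.222.231.202
  208.222.230.192/28 (208.222.230.192 - 208.222.230.207) does not contain 208.222.231.202
  208.222.231.208/28 (208.222.231.208 - 208.222.231.223) does not contain 208.222.231.202
  208.222.231.64/27 (208.222.231.64 - 208.222.231.95) does not contain 208.222.231.202
  208.222.231.64/26 (208.222.231.64 - 208.222.231.127) does not contain 208.222.231.202
  212.222.231.128/25 (212.222.231.128 - 212.222.231.255) does not contain 208.222.231.202
  208.222.228.0/23 (208.222.228.0 - 208.222.229.255) does not contain 208.222.231.202
  208.222.164.0/22 (208.222.164.0 - 208.222.167.255) does not contain 208.222.231.202
Longest matching prefix is /19 -> next hop DIST2.

DIST2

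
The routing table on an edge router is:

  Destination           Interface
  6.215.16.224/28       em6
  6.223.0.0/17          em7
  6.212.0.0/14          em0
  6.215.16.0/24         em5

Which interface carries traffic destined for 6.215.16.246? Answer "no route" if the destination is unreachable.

Routes whose prefix contains 6.215.16.246:
  6.212.0.0/14 (6.212.0.0 - 6.215.255.255) -> em0
  6.215.16.0/24 (6.215.16.0 - 6.215.16.255) -> em5
More-specific entries that do NOT match:
  6.215.16.224/28 (6.215.16.224 - 6.215.16.239) does not contain 6.215.16.246
Longest matching prefix is /24 -> interface em5.

em5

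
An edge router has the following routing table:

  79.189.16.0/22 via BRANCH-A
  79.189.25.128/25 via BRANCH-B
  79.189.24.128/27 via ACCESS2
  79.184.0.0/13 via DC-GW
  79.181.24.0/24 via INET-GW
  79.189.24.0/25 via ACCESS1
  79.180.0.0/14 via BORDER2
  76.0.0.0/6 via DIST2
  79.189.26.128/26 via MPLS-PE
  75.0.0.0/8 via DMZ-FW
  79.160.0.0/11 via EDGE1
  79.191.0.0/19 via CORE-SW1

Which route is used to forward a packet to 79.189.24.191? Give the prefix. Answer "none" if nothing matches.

Entries matching 79.189.24.191:
  76.0.0.0/6 (76.0.0.0 - 79.255.255.255)
  79.160.0.0/11 (79.160.0.0 - 79.191.255.255)
  79.184.0.0/13 (79.184.0.0 - 79.191.255.255)
Most specific is 79.184.0.0/13.

79.184.0.0/13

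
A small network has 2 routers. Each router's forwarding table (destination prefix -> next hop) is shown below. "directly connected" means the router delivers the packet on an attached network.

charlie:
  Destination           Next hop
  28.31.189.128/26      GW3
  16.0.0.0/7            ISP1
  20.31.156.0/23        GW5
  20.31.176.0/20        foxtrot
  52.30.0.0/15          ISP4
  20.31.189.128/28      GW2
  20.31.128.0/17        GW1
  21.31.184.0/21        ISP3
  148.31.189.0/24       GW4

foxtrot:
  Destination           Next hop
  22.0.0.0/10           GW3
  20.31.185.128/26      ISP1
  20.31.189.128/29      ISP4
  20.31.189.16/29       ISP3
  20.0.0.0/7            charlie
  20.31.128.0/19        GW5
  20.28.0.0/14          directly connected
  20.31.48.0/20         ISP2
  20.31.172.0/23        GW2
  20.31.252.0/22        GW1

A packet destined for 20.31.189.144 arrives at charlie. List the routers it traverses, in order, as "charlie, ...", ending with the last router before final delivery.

At charlie: longest match for 20.31.189.144 is 20.31.176.0/20 -> foxtrot
At foxtrot: longest match for 20.31.189.144 is 20.28.0.0/14 -> directly connected

charlie, foxtrot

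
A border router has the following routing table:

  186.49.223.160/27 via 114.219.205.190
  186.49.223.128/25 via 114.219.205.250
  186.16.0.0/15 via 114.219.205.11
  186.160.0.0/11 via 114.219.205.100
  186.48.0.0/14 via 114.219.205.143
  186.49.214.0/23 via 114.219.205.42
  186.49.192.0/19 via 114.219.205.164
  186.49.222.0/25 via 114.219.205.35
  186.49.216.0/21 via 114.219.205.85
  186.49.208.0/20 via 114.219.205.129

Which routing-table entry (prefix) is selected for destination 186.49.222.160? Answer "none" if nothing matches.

Entries matching 186.49.222.160:
  186.48.0.0/14 (186.48.0.0 - 186.51.255.255)
  186.49.192.0/19 (186.49.192.0 - 186.49.223.255)
  186.49.208.0/20 (186.49.208.0 - 186.49.223.255)
  186.49.216.0/21 (186.49.216.0 - 186.49.223.255)
Most specific is 186.49.216.0/21.

186.49.216.0/21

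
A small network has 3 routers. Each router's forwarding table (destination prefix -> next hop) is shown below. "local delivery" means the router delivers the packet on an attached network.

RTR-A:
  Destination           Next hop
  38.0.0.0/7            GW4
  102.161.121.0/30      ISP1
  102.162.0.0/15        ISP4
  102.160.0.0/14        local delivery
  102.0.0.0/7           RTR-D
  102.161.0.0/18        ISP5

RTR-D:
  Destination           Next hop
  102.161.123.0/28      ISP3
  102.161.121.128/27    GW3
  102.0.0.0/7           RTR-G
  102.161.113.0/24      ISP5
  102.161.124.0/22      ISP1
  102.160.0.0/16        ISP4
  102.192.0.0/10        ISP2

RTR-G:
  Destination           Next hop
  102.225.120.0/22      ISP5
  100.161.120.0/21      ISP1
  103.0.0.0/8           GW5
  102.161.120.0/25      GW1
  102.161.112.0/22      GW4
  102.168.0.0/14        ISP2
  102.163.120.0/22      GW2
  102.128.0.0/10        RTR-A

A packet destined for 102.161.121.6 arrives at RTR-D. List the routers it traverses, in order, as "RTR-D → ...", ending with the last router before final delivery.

At RTR-D: longest match for 102.161.121.6 is 102.0.0.0/7 -> RTR-G
At RTR-G: longest match for 102.161.121.6 is 102.128.0.0/10 -> RTR-A
At RTR-A: longest match for 102.161.121.6 is 102.160.0.0/14 -> local delivery

RTR-D → RTR-G → RTR-A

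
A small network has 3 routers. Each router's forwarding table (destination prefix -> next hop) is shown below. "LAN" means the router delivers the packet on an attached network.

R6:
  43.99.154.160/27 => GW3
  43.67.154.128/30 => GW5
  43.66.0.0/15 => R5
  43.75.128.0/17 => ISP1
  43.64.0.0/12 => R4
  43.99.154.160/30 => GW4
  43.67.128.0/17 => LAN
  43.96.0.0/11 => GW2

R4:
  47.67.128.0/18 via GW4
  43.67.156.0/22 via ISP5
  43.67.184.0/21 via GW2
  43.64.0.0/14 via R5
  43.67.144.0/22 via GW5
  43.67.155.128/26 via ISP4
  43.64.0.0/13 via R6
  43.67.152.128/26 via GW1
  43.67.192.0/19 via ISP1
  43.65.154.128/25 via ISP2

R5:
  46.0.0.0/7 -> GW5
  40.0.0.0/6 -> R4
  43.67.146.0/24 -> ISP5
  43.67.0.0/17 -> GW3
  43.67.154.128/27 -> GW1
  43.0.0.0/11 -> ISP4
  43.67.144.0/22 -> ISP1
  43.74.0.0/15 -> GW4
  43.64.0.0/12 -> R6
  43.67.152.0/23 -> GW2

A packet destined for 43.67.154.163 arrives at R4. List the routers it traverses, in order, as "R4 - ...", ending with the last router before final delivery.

R4 - R5 - R6

At R4: longest match for 43.67.154.163 is 43.64.0.0/14 -> R5
At R5: longest match for 43.67.154.163 is 43.64.0.0/12 -> R6
At R6: longest match for 43.67.154.163 is 43.67.128.0/17 -> LAN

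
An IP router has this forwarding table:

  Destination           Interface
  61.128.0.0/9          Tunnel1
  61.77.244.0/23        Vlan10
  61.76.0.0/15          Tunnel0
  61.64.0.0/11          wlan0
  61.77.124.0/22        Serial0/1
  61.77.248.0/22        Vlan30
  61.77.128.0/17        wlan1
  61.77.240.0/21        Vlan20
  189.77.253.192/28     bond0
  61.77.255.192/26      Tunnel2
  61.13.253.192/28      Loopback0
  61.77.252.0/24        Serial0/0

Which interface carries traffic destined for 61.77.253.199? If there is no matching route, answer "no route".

Routes whose prefix contains 61.77.253.199:
  61.64.0.0/11 (61.64.0.0 - 61.95.255.255) -> wlan0
  61.76.0.0/15 (61.76.0.0 - 61.77.255.255) -> Tunnel0
  61.77.128.0/17 (61.77.128.0 - 61.77.255.255) -> wlan1
More-specific entries that do NOT match:
  189.77.253.192/28 (189.77.253.192 - 189.77.253.207) does not contain 61.77.253.199
  61.13.253.192/28 (61.13.253.192 - 61.13.253.207) does not contain 61.77.253.199
  61.77.255.192/26 (61.77.255.192 - 61.77.255.255) does not contain 61.77.253.199
  61.77.252.0/24 (61.77.252.0 - 61.77.252.255) does not contain 61.77.253.199
  61.77.244.0/23 (61.77.244.0 - 61.77.245.255) does not contain 61.77.253.199
  61.77.124.0/22 (61.77.124.0 - 61.77.127.255) does not contain 61.77.253.199
  61.77.248.0/22 (61.77.248.0 - 61.77.251.255) does not contain 61.77.253.199
  61.77.240.0/21 (61.77.240.0 - 61.77.247.255) does not contain 61.77.253.199
Longest matching prefix is /17 -> interface wlan1.

wlan1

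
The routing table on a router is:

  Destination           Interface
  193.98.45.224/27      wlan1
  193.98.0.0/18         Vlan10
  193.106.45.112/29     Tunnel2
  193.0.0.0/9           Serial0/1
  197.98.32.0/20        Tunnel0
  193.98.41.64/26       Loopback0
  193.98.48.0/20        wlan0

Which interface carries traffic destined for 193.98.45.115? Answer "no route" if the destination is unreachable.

Vlan10

Routes whose prefix contains 193.98.45.115:
  193.0.0.0/9 (193.0.0.0 - 193.127.255.255) -> Serial0/1
  193.98.0.0/18 (193.98.0.0 - 193.98.63.255) -> Vlan10
More-specific entries that do NOT match:
  193.106.45.112/29 (193.106.45.112 - 193.106.45.119) does not contain 193.98.45.115
  193.98.45.224/27 (193.98.45.224 - 193.98.45.255) does not contain 193.98.45.115
  193.98.41.64/26 (193.98.41.64 - 193.98.41.127) does not contain 193.98.45.115
  197.98.32.0/20 (197.98.32.0 - 197.98.47.255) does not contain 193.98.45.115
  193.98.48.0/20 (193.98.48.0 - 193.98.63.255) does not contain 193.98.45.115
Longest matching prefix is /18 -> interface Vlan10.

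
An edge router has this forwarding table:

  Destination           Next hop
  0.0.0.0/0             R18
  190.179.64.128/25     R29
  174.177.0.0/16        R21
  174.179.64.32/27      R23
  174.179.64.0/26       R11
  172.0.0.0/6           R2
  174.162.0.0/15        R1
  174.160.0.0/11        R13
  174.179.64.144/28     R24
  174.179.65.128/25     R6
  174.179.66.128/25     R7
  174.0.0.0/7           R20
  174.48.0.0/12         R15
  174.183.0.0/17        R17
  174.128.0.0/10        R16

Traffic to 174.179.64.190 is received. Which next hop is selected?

Routes whose prefix contains 174.179.64.190:
  0.0.0.0/0 (default, matches everything) -> R18
  172.0.0.0/6 (172.0.0.0 - 175.255.255.255) -> R2
  174.0.0.0/7 (174.0.0.0 - 175.255.255.255) -> R20
  174.128.0.0/10 (174.128.0.0 - 174.191.255.255) -> R16
  174.160.0.0/11 (174.160.0.0 - 174.191.255.255) -> R13
More-specific entries that do NOT match:
  174.179.64.144/28 (174.179.64.144 - 174.179.64.159) does not contain 174.179.64.190
  174.179.64.32/27 (174.179.64.32 - 174.179.64.63) does not contain 174.179.64.190
  174.179.64.0/26 (174.179.64.0 - 174.179.64.63) does not contain 174.179.64.190
  190.179.64.128/25 (190.179.64.128 - 190.179.64.255) does not contain 174.179.64.190
  174.179.65.128/25 (174.179.65.128 - 174.179.65.255) does not contain 174.179.64.190
  174.179.66.128/25 (174.179.66.128 - 174.179.66.255) does not contain 174.179.64.190
  174.183.0.0/17 (174.183.0.0 - 174.183.127.255) does not contain 174.179.64.190
  174.177.0.0/16 (174.177.0.0 - 174.177.255.255) does not contain 174.179.64.190
  174.162.0.0/15 (174.162.0.0 - 174.163.255.255) does not contain 174.179.64.190
  174.48.0.0/12 (174.48.0.0 - 174.63.255.255) does not contain 174.179.64.190
Longest matching prefix is /11 -> next hop R13.

R13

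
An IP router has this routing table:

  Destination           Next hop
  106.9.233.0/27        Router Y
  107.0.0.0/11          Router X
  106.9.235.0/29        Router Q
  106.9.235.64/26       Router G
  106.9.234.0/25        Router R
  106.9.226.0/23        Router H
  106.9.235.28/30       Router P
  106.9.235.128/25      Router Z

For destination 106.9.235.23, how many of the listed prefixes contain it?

0

No listed prefix contains 106.9.235.23.
Total matching entries: 0.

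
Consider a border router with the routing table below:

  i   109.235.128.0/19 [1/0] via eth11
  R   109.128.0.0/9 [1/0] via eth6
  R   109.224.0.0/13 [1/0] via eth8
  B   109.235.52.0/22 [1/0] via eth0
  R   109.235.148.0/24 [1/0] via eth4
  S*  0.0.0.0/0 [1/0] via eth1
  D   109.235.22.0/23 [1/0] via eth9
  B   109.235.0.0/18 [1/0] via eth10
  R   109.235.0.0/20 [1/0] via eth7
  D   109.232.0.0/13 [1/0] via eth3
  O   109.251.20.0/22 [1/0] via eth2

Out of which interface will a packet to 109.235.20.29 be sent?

Routes whose prefix contains 109.235.20.29:
  0.0.0.0/0 (default, matches everything) -> eth1
  109.128.0.0/9 (109.128.0.0 - 109.255.255.255) -> eth6
  109.232.0.0/13 (109.232.0.0 - 109.239.255.255) -> eth3
  109.235.0.0/18 (109.235.0.0 - 109.235.63.255) -> eth10
More-specific entries that do NOT match:
  109.235.148.0/24 (109.235.148.0 - 109.235.148.255) does not contain 109.235.20.29
  109.235.22.0/23 (109.235.22.0 - 109.235.23.255) does not contain 109.235.20.29
  109.235.52.0/22 (109.235.52.0 - 109.235.55.255) does not contain 109.235.20.29
  109.251.20.0/22 (109.251.20.0 - 109.251.23.255) does not contain 109.235.20.29
  109.235.0.0/20 (109.235.0.0 - 109.235.15.255) does not contain 109.235.20.29
  109.235.128.0/19 (109.235.128.0 - 109.235.159.255) does not contain 109.235.20.29
Longest matching prefix is /18 -> interface eth10.

eth10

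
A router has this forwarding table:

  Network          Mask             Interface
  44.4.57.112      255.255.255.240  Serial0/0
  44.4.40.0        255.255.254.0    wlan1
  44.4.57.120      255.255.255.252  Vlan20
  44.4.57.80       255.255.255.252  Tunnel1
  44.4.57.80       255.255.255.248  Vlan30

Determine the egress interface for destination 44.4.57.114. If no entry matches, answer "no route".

Serial0/0

Routes whose prefix contains 44.4.57.114:
  44.4.57.112/28 (44.4.57.112 - 44.4.57.127) -> Serial0/0
More-specific entries that do NOT match:
  44.4.57.120/30 (44.4.57.120 - 44.4.57.123) does not contain 44.4.57.114
  44.4.57.80/30 (44.4.57.80 - 44.4.57.83) does not contain 44.4.57.114
  44.4.57.80/29 (44.4.57.80 - 44.4.57.87) does not contain 44.4.57.114
Longest matching prefix is /28 -> interface Serial0/0.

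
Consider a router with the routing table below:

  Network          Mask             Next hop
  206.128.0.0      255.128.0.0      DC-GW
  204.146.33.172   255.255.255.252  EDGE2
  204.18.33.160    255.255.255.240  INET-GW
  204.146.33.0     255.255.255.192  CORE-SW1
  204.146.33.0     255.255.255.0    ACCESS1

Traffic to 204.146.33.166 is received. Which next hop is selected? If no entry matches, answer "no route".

Routes whose prefix contains 204.146.33.166:
  204.146.33.0/24 (204.146.33.0 - 204.146.33.255) -> ACCESS1
More-specific entries that do NOT match:
  204.146.33.172/30 (204.146.33.172 - 204.146.33.175) does not contain 204.146.33.166
  204.18.33.160/28 (204.18.33.160 - 204.18.33.175) does not contain 204.146.33.166
  204.146.33.0/26 (204.146.33.0 - 204.146.33.63) does not contain 204.146.33.166
Longest matching prefix is /24 -> next hop ACCESS1.

ACCESS1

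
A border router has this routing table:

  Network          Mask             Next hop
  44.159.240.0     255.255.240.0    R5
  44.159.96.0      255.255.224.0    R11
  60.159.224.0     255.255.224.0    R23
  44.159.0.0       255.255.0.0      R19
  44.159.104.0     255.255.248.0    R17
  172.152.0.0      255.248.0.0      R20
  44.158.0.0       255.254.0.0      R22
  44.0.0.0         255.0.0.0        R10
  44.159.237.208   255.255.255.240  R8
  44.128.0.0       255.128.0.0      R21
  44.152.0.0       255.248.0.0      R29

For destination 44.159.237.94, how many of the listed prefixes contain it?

5

Prefixes containing 44.159.237.94:
  44.0.0.0/8 (44.0.0.0 - 44.255.255.255)
  44.128.0.0/9 (44.128.0.0 - 44.255.255.255)
  44.152.0.0/13 (44.152.0.0 - 44.159.255.255)
  44.158.0.0/15 (44.158.0.0 - 44.159.255.255)
  44.159.0.0/16 (44.159.0.0 - 44.159.255.255)
Total matching entries: 5.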